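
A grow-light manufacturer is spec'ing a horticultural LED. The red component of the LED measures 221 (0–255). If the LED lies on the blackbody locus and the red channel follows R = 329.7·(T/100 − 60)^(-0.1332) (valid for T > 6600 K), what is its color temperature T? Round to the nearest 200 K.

(t − 60)^(-0.1332) = 221/329.7 = 0.67031.
t − 60 = 0.67031^(1/-0.1332) = 0.67031^(-7.508) = 20.149, so t = 80.149.
T = 100·t = 8015 K → 8000 K to the nearest 200 K.

8000 K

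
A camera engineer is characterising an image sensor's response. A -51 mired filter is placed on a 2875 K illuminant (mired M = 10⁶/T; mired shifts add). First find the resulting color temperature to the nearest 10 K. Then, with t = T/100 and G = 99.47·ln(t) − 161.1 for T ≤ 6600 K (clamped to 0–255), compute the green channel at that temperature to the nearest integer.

M_in = 10⁶/2875 = 347.83; M_out = 347.83 + (-51) = 296.83.
T_out = 10⁶/296.83 = 3369.0 K → 3370 K; t = 33.7.
G = 99.47·ln 33.7 − 161.1 = 99.47·3.5175 − 161.1 = 188.786.
Rounded: 189.

189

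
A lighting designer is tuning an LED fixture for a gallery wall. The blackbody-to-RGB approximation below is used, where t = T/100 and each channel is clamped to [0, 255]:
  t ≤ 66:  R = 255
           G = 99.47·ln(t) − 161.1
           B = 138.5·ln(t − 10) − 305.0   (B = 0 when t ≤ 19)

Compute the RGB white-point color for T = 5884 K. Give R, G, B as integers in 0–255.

t = 5884/100 = 58.84; the t ≤ 66 branch applies.
R = 255 by definition for t ≤ 66.
G = 99.47·ln 58.84 − 161.1 = 99.47·4.0748 − 161.1 = 244.223.
B = 138.5·ln(58.84 − 10) − 305.0 = 138.5·ln 48.84 − 305.0 = 138.5·3.8885 − 305.0 = 233.564.
Rounded: (255, 244, 234).

R=255, G=244, B=234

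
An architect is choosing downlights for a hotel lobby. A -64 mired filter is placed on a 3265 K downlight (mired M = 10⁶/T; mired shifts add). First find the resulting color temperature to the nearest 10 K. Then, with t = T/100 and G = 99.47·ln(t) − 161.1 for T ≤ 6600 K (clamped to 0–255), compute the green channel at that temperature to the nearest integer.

M_in = 10⁶/3265 = 306.28; M_out = 306.28 + (-64) = 242.28.
T_out = 10⁶/242.28 = 4127.5 K → 4130 K; t = 41.3.
G = 99.47·ln 41.3 − 161.1 = 99.47·3.7209 − 161.1 = 209.014.
Rounded: 209.

209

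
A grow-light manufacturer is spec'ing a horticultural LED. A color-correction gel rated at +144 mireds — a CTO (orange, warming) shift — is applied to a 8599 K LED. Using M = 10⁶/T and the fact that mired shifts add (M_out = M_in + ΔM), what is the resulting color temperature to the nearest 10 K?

3840 K

M_in = 10⁶/8599 = 116.29 mireds.
M_out = 116.29 + (+144) = 260.29 mireds.
T_out = 10⁶/260.29 = 3841.8 K → 3840 K.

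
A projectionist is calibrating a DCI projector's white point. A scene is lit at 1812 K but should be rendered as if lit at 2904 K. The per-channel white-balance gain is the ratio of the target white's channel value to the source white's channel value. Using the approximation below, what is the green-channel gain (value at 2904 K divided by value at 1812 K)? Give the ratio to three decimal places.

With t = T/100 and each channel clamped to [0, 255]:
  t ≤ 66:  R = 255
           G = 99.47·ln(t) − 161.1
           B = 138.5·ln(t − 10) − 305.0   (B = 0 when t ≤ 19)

1.369

At 1812 K (t = 18.12):
  G = 99.47·ln 18.12 − 161.1 = 99.47·2.8970 − 161.1 = 127.066.
At 2904 K (t = 29.04):
  G = 99.47·ln 29.04 − 161.1 = 99.47·3.3687 − 161.1 = 173.982.
Gain = 173.982 / 127.066 = 1.3692 → 1.369.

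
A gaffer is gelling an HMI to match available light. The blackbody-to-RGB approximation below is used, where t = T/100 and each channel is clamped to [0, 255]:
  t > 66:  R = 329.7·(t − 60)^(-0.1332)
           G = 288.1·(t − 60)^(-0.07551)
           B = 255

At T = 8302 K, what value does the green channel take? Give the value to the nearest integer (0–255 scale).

t = 8302/100 = 83.02; the t > 66 branch applies.
G = 288.1·(83.02 − 60)^(-0.07551) = 288.1·23.02^(-0.07551) = 288.1·0.78913 = 227.348.
Rounded: 227.

227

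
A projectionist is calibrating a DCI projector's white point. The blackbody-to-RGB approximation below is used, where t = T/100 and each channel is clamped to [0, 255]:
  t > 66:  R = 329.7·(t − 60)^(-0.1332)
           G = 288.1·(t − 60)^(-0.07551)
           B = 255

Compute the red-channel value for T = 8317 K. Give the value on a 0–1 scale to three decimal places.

t = 8317/100 = 83.17; the t > 66 branch applies.
R = 329.7·(83.17 − 60)^(-0.1332) = 329.7·23.17^(-0.1332) = 329.7·0.65795 = 216.926.
On a 0–1 scale: 216.926/255 = 0.8507 → 0.851.

0.851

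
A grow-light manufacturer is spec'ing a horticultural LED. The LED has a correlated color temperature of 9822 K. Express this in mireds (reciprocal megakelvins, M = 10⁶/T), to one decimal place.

101.8 mireds

M = 10⁶ / 9822 = 101.812 → 101.8 mireds.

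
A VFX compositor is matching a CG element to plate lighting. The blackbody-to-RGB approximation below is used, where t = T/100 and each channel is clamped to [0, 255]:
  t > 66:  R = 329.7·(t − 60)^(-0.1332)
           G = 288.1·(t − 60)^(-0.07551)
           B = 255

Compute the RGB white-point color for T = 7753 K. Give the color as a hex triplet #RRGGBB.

#E1E8FF

t = 7753/100 = 77.53; the t > 66 branch applies.
R = 329.7·(77.53 − 60)^(-0.1332) = 329.7·17.53^(-0.1332) = 329.7·0.68285 = 225.137.
G = 288.1·(77.53 − 60)^(-0.07551) = 288.1·17.53^(-0.07551) = 288.1·0.80553 = 232.073.
B = 255 by definition for t > 66.
Rounded: (225, 232, 255).
In hex: #E1E8FF.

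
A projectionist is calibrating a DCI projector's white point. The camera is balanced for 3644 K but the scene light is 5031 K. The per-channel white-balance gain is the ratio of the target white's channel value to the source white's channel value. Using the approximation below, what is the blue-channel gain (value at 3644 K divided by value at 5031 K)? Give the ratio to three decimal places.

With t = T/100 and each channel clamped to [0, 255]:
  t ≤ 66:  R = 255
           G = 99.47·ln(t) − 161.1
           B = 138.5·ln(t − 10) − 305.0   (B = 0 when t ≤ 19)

0.718

At 5031 K (t = 50.31):
  B = 138.5·ln(50.31 − 10) − 305.0 = 138.5·ln 40.31 − 305.0 = 138.5·3.6966 − 305.0 = 206.979.
At 3644 K (t = 36.44):
  B = 138.5·ln(36.44 − 10) − 305.0 = 138.5·ln 26.44 − 305.0 = 138.5·3.2749 − 305.0 = 148.571.
Gain = 148.571 / 206.979 = 0.7178 → 0.718.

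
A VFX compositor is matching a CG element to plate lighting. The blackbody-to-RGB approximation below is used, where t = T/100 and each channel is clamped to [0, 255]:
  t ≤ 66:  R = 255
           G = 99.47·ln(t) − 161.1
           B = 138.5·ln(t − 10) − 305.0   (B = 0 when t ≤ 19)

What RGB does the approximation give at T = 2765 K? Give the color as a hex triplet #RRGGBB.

t = 2765/100 = 27.65; the t ≤ 66 branch applies.
R = 255 by definition for t ≤ 66.
G = 99.47·ln 27.65 − 161.1 = 99.47·3.3196 − 161.1 = 169.103.
B = 138.5·ln(27.65 − 10) − 305.0 = 138.5·ln 17.65 − 305.0 = 138.5·2.8707 − 305.0 = 92.597.
Rounded: (255, 169, 93).
In hex: #FFA95D.

#FFA95D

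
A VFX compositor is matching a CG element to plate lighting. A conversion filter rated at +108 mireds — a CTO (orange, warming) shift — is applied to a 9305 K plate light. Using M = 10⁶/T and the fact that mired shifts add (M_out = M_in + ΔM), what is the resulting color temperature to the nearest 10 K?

M_in = 10⁶/9305 = 107.47 mireds.
M_out = 107.47 + (+108) = 215.47 mireds.
T_out = 10⁶/215.47 = 4641.0 K → 4640 K.

4640 K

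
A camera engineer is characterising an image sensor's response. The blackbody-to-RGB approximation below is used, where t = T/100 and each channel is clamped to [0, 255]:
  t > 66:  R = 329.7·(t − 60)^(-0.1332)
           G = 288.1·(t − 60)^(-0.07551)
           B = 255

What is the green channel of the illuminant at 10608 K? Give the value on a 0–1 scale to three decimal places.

t = 10608/100 = 106.08; the t > 66 branch applies.
G = 288.1·(106.08 − 60)^(-0.07551) = 288.1·46.08^(-0.07551) = 288.1·0.74884 = 215.740.
On a 0–1 scale: 215.740/255 = 0.8460 → 0.846.

0.846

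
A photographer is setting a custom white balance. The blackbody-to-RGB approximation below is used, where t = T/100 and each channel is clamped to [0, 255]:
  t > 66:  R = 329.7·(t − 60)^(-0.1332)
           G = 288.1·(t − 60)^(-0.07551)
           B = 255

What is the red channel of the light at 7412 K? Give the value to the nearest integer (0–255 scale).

232

t = 7412/100 = 74.12; the t > 66 branch applies.
R = 329.7·(74.12 − 60)^(-0.1332) = 329.7·14.12^(-0.1332) = 329.7·0.70282 = 231.719.
Rounded: 232.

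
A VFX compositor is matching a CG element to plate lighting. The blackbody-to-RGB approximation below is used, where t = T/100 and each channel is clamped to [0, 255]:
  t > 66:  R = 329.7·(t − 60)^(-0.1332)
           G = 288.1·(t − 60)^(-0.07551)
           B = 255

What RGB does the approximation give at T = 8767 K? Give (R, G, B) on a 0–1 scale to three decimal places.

(0.831, 0.879, 1.000)

t = 8767/100 = 87.67; the t > 66 branch applies.
R = 329.7·(87.67 − 60)^(-0.1332) = 329.7·27.67^(-0.1332) = 329.7·0.64258 = 211.857.
G = 288.1·(87.67 − 60)^(-0.07551) = 288.1·27.67^(-0.07551) = 288.1·0.77824 = 224.211.
B = 255 by definition for t > 66.
Dividing each by 255: (0.8308, 0.8793, 1.0000) → (0.831, 0.879, 1.000).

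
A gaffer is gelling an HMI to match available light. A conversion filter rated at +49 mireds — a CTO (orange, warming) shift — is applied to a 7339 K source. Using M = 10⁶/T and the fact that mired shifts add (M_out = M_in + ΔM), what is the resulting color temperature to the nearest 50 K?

M_in = 10⁶/7339 = 136.26 mireds.
M_out = 136.26 + (+49) = 185.26 mireds.
T_out = 10⁶/185.26 = 5397.9 K → 5400 K.

5400 K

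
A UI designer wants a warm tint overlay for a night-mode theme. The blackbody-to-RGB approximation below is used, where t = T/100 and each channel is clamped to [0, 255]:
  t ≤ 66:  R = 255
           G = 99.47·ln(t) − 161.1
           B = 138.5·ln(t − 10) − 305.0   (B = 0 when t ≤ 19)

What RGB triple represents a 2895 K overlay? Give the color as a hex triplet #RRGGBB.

#FFAE66

t = 2895/100 = 28.95; the t ≤ 66 branch applies.
R = 255 by definition for t ≤ 66.
G = 99.47·ln 28.95 − 161.1 = 99.47·3.3656 − 161.1 = 173.673.
B = 138.5·ln(28.95 − 10) − 305.0 = 138.5·ln 18.95 − 305.0 = 138.5·2.9418 − 305.0 = 102.440.
Rounded: (255, 174, 102).
In hex: #FFAE66.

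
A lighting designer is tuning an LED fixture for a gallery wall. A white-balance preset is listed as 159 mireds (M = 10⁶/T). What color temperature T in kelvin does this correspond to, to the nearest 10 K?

T = 10⁶ / 159 = 6289.31 K → 6290 K.

6290 K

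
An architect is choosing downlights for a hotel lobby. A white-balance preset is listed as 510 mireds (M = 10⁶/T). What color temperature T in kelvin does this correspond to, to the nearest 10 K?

T = 10⁶ / 510 = 1960.78 K → 1960 K.

1960 K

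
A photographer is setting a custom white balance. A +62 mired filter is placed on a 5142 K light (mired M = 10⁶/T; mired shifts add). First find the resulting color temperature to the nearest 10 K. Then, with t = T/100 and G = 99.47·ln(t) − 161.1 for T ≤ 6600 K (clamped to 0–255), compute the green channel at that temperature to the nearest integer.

M_in = 10⁶/5142 = 194.48; M_out = 194.48 + (+62) = 256.48.
T_out = 10⁶/256.48 = 3899.0 K → 3900 K; t = 39.
G = 99.47·ln 39 − 161.1 = 99.47·3.6636 − 161.1 = 203.314.
Rounded: 203.

203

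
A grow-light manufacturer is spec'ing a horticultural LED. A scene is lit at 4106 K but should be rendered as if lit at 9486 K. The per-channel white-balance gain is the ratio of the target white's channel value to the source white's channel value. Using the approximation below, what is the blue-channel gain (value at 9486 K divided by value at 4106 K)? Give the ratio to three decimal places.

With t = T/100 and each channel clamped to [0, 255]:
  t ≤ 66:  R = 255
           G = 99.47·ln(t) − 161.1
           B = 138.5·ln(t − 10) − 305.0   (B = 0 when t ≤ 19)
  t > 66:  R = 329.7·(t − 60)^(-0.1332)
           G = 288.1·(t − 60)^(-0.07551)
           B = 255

At 4106 K (t = 41.06):
  B = 138.5·ln(41.06 − 10) − 305.0 = 138.5·ln 31.06 − 305.0 = 138.5·3.4359 − 305.0 = 170.875.
At 9486 K (t = 94.86):
  B = 255 by definition for t > 66.
Gain = 255.000 / 170.875 = 1.4923 → 1.492.

1.492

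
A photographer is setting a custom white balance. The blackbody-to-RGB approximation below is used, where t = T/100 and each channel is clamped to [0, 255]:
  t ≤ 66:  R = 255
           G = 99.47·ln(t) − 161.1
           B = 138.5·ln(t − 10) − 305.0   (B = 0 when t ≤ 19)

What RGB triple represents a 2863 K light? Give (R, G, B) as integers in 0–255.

t = 2863/100 = 28.63; the t ≤ 66 branch applies.
R = 255 by definition for t ≤ 66.
G = 99.47·ln 28.63 − 161.1 = 99.47·3.3545 − 161.1 = 172.568.
B = 138.5·ln(28.63 − 10) − 305.0 = 138.5·ln 18.63 − 305.0 = 138.5·2.9248 − 305.0 = 100.081.
Rounded: (255, 173, 100).

(255, 173, 100)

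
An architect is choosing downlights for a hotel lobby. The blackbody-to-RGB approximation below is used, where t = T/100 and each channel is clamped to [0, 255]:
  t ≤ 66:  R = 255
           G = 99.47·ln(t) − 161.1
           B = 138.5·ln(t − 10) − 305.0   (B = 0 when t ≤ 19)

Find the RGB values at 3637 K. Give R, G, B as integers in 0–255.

t = 3637/100 = 36.37; the t ≤ 66 branch applies.
R = 255 by definition for t ≤ 66.
G = 99.47·ln 36.37 − 161.1 = 99.47·3.5937 − 161.1 = 196.370.
B = 138.5·ln(36.37 − 10) − 305.0 = 138.5·ln 26.37 − 305.0 = 138.5·3.2722 − 305.0 = 148.203.
Rounded: (255, 196, 148).

R=255, G=196, B=148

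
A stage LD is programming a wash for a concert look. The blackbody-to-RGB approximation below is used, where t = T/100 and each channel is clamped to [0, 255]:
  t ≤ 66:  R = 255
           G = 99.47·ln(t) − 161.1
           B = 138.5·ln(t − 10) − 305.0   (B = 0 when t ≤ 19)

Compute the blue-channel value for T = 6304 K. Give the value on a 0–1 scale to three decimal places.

t = 6304/100 = 63.04; the t ≤ 66 branch applies.
B = 138.5·ln(63.04 − 10) − 305.0 = 138.5·ln 53.04 − 305.0 = 138.5·3.9710 − 305.0 = 244.990.
On a 0–1 scale: 244.990/255 = 0.9607 → 0.961.

0.961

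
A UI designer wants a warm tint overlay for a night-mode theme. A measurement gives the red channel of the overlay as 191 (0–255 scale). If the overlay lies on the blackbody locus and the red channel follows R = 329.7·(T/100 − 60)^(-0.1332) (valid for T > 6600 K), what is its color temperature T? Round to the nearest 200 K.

(t − 60)^(-0.1332) = 191/329.7 = 0.57931.
t − 60 = 0.57931^(1/-0.1332) = 0.57931^(-7.508) = 60.245, so t = 120.245.
T = 100·t = 12025 K → 12000 K to the nearest 200 K.

12000 K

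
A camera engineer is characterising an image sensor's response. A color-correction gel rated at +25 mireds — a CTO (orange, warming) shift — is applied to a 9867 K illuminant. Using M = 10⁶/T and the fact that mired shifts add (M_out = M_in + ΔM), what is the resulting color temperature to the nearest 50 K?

M_in = 10⁶/9867 = 101.35 mireds.
M_out = 101.35 + (+25) = 126.35 mireds.
T_out = 10⁶/126.35 = 7914.7 K → 7900 K.

7900 K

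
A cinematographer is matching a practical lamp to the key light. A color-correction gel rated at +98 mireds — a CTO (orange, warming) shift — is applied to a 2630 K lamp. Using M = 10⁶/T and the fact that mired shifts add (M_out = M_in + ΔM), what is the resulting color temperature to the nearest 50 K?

M_in = 10⁶/2630 = 380.23 mireds.
M_out = 380.23 + (+98) = 478.23 mireds.
T_out = 10⁶/478.23 = 2091.1 K → 2100 K.

2100 K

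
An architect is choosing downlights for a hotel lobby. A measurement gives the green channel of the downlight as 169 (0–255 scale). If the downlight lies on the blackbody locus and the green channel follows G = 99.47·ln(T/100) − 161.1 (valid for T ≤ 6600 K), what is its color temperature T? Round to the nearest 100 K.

2800 K

ln t = (169 + 161.1) / 99.47 = 3.3186.
t = e^3.3186 = 27.621.
T = 100·t = 2762 K → 2800 K to the nearest 100 K.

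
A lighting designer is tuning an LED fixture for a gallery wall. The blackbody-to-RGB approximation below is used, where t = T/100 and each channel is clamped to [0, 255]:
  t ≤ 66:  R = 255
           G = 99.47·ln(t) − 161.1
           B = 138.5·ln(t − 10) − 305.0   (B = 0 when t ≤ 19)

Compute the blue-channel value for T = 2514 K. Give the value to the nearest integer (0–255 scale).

t = 2514/100 = 25.14; the t ≤ 66 branch applies.
B = 138.5·ln(25.14 − 10) − 305.0 = 138.5·ln 15.14 − 305.0 = 138.5·2.7173 − 305.0 = 71.352.
Rounded: 71.

71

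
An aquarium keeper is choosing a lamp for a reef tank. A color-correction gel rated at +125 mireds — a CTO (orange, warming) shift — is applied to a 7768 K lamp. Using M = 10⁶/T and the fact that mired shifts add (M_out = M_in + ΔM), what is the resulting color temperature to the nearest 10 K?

M_in = 10⁶/7768 = 128.73 mireds.
M_out = 128.73 + (+125) = 253.73 mireds.
T_out = 10⁶/253.73 = 3941.1 K → 3940 K.

3940 K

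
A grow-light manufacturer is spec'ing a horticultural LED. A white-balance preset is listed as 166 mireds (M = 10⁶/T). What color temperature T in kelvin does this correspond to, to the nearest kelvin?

T = 10⁶ / 166 = 6024.10 K → 6024 K.

6024 K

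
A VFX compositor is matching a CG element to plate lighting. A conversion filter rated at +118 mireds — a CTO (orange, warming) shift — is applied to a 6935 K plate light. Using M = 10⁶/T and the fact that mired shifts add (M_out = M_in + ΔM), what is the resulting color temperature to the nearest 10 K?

M_in = 10⁶/6935 = 144.20 mireds.
M_out = 144.20 + (+118) = 262.20 mireds.
T_out = 10⁶/262.20 = 3813.9 K → 3810 K.

3810 K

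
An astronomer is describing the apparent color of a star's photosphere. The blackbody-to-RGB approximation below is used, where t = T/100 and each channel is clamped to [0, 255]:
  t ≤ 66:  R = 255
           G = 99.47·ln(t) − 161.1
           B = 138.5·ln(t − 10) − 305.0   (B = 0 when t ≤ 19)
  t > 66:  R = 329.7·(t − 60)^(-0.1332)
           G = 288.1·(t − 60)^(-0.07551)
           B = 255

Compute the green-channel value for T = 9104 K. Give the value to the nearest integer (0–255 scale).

222

t = 9104/100 = 91.04; the t > 66 branch applies.
G = 288.1·(91.04 − 60)^(-0.07551) = 288.1·31.04^(-0.07551) = 288.1·0.77152 = 222.274.
Rounded: 222.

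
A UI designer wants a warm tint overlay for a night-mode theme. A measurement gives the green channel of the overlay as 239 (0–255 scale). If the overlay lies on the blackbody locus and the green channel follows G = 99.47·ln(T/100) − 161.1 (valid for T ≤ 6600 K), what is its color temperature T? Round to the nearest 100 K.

ln t = (239 + 161.1) / 99.47 = 4.0223.
t = e^4.0223 = 55.830.
T = 100·t = 5583 K → 5600 K to the nearest 100 K.

5600 K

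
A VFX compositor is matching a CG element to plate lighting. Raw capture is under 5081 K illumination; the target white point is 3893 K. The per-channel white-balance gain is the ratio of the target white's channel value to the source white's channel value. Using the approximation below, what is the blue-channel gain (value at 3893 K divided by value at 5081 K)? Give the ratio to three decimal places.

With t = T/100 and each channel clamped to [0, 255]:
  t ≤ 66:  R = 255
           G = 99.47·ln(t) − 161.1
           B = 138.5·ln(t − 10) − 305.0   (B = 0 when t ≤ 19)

At 5081 K (t = 50.81):
  B = 138.5·ln(50.81 − 10) − 305.0 = 138.5·ln 40.81 − 305.0 = 138.5·3.7089 − 305.0 = 208.686.
At 3893 K (t = 38.93):
  B = 138.5·ln(38.93 − 10) − 305.0 = 138.5·ln 28.93 − 305.0 = 138.5·3.3649 − 305.0 = 161.036.
Gain = 161.036 / 208.686 = 0.7717 → 0.772.

0.772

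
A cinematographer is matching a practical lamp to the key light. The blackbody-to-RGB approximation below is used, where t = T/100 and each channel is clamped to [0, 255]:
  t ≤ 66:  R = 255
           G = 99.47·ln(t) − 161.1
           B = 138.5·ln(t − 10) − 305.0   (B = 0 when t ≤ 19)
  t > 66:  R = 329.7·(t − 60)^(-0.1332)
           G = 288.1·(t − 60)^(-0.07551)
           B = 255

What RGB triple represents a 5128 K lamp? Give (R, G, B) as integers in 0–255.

t = 5128/100 = 51.28; the t ≤ 66 branch applies.
R = 255 by definition for t ≤ 66.
G = 99.47·ln 51.28 − 161.1 = 99.47·3.9373 − 161.1 = 230.543.
B = 138.5·ln(51.28 − 10) − 305.0 = 138.5·ln 41.28 − 305.0 = 138.5·3.7204 − 305.0 = 210.272.
Rounded: (255, 231, 210).

(255, 231, 210)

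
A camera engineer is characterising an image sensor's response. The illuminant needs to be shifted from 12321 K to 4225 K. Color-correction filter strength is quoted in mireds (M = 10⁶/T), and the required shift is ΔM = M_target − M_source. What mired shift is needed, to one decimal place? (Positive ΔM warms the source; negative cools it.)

+155.5 mireds

M_source = 10⁶/12321 = 81.162; M_target = 10⁶/4225 = 236.686.
ΔM = 236.686 − 81.162 = 155.524 → +155.5 mireds, a warming shift.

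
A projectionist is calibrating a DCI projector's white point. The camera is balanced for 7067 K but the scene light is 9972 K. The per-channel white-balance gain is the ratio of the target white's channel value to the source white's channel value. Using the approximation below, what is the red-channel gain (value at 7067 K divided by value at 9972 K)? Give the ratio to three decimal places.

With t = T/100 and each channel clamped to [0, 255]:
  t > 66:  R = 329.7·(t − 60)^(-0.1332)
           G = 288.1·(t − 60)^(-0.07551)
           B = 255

At 9972 K (t = 99.72):
  R = 329.7·(99.72 − 60)^(-0.1332) = 329.7·39.72^(-0.1332) = 329.7·0.61237 = 201.897.
At 7067 K (t = 70.67):
  R = 329.7·(70.67 − 60)^(-0.1332) = 329.7·10.67^(-0.1332) = 329.7·0.72954 = 240.529.
Gain = 240.529 / 201.897 = 1.1913 → 1.191.

1.191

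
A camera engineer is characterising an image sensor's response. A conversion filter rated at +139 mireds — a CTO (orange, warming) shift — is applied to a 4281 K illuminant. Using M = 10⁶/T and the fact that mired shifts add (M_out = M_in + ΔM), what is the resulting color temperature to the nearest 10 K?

2680 K

M_in = 10⁶/4281 = 233.59 mireds.
M_out = 233.59 + (+139) = 372.59 mireds.
T_out = 10⁶/372.59 = 2683.9 K → 2680 K.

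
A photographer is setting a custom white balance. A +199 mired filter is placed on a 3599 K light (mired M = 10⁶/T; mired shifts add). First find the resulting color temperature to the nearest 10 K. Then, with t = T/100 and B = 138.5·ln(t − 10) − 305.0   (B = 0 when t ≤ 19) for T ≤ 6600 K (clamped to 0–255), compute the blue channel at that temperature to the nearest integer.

M_in = 10⁶/3599 = 277.85; M_out = 277.85 + (+199) = 476.85.
T_out = 10⁶/476.85 = 2097.1 K → 2100 K; t = 21.
B = 138.5·ln(21 − 10) − 305.0 = 138.5·ln 11 − 305.0 = 138.5·2.3979 − 305.0 = 27.108.
Rounded: 27.

27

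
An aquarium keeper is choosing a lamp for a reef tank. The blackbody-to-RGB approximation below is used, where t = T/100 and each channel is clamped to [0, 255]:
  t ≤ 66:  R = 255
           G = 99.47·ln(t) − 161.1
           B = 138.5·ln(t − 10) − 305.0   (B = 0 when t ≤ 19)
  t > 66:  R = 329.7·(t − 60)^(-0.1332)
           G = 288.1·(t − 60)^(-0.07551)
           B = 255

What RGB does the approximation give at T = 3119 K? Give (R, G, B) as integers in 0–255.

(255, 181, 118)

t = 3119/100 = 31.19; the t ≤ 66 branch applies.
R = 255 by definition for t ≤ 66.
G = 99.47·ln 31.19 − 161.1 = 99.47·3.4401 − 161.1 = 181.087.
B = 138.5·ln(31.19 − 10) − 305.0 = 138.5·ln 21.19 − 305.0 = 138.5·3.0535 − 305.0 = 117.914.
Rounded: (255, 181, 118).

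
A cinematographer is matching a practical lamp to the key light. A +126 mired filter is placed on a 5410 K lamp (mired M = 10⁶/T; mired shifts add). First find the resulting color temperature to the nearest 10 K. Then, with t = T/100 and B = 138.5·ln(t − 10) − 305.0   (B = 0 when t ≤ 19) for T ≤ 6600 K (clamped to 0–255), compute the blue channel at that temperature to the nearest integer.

124

M_in = 10⁶/5410 = 184.84; M_out = 184.84 + (+126) = 310.84.
T_out = 10⁶/310.84 = 3217.1 K → 3220 K; t = 32.2.
B = 138.5·ln(32.2 − 10) − 305.0 = 138.5·ln 22.2 − 305.0 = 138.5·3.1001 − 305.0 = 124.363.
Rounded: 124.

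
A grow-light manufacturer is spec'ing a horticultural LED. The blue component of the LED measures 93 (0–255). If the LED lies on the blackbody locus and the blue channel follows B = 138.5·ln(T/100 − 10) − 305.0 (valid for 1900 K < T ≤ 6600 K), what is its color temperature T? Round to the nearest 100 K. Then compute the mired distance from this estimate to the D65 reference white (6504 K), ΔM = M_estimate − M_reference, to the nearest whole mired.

ln(t − 10) = (93 + 305.0) / 138.5 = 2.8736.
t − 10 = e^2.8736 = 17.701, so t = 27.701.
T = 100·t = 2770 K → 2800 K to the nearest 100 K.
M_estimate = 10⁶/2800 = 357.14; M_reference = 10⁶/6504 = 153.75.
ΔM = 357.14 − 153.75 = 203.39 → +203 mireds.

+203 mireds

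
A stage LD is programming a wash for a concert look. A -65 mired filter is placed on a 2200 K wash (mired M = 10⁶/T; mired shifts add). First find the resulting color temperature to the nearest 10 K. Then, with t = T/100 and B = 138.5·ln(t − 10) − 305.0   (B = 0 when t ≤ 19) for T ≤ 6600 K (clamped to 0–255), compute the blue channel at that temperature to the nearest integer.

M_in = 10⁶/2200 = 454.55; M_out = 454.55 + (-65) = 389.55.
T_out = 10⁶/389.55 = 2567.1 K → 2570 K; t = 25.7.
B = 138.5·ln(25.7 − 10) − 305.0 = 138.5·ln 15.7 − 305.0 = 138.5·2.7537 − 305.0 = 76.382.
Rounded: 76.

76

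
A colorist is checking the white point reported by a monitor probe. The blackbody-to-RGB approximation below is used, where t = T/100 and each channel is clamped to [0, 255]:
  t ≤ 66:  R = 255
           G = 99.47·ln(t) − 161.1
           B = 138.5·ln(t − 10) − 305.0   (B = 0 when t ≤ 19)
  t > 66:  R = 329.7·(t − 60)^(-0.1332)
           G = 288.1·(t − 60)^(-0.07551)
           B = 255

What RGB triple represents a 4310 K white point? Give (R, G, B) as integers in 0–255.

t = 4310/100 = 43.1; the t ≤ 66 branch applies.
R = 255 by definition for t ≤ 66.
G = 99.47·ln 43.1 − 161.1 = 99.47·3.7635 − 161.1 = 213.258.
B = 138.5·ln(43.1 − 10) − 305.0 = 138.5·ln 33.1 − 305.0 = 138.5·3.4995 − 305.0 = 179.685.
Rounded: (255, 213, 180).

(255, 213, 180)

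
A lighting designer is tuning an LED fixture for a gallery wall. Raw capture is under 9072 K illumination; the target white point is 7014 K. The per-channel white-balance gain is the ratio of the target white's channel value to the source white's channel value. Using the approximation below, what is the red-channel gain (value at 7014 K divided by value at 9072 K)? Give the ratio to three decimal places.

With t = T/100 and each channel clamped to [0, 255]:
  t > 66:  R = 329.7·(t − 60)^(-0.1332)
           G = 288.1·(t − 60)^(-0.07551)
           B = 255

At 9072 K (t = 90.72):
  R = 329.7·(90.72 − 60)^(-0.1332) = 329.7·30.72^(-0.1332) = 329.7·0.63369 = 208.927.
At 7014 K (t = 70.14):
  R = 329.7·(70.14 − 60)^(-0.1332) = 329.7·10.14^(-0.1332) = 329.7·0.73451 = 242.167.
Gain = 242.167 / 208.927 = 1.1591 → 1.159.

1.159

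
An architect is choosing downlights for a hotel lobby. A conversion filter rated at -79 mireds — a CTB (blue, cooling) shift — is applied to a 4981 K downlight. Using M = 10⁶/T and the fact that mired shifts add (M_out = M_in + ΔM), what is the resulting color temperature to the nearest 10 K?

M_in = 10⁶/4981 = 200.76 mireds.
M_out = 200.76 + (-79) = 121.76 mireds.
T_out = 10⁶/121.76 = 8212.7 K → 8210 K.

8210 K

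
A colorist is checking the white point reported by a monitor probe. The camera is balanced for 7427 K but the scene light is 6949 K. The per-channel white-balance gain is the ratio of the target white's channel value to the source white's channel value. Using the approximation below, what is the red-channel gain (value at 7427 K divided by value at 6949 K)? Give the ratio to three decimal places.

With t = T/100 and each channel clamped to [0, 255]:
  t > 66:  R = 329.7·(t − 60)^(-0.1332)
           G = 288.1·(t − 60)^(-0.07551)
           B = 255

0.947

At 6949 K (t = 69.49):
  R = 329.7·(69.49 − 60)^(-0.1332) = 329.7·9.49^(-0.1332) = 329.7·0.74102 = 244.313.
At 7427 K (t = 74.27):
  R = 329.7·(74.27 − 60)^(-0.1332) = 329.7·14.27^(-0.1332) = 329.7·0.70183 = 231.393.
Gain = 231.393 / 244.313 = 0.9471 → 0.947.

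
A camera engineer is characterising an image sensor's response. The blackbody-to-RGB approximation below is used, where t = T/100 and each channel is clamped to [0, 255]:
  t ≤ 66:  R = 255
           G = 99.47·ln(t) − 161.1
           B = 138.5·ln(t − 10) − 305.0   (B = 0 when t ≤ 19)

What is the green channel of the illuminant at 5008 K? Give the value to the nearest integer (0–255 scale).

t = 5008/100 = 50.08; the t ≤ 66 branch applies.
G = 99.47·ln 50.08 − 161.1 = 99.47·3.9136 − 161.1 = 228.188.
Rounded: 228.

228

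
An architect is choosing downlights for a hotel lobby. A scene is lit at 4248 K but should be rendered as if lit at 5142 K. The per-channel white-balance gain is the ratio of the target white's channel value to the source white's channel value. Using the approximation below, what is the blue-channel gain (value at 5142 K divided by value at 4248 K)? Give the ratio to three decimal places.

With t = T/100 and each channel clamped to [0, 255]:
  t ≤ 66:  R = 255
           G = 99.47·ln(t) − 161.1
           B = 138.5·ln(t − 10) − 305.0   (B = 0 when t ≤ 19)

At 4248 K (t = 42.48):
  B = 138.5·ln(42.48 − 10) − 305.0 = 138.5·ln 32.48 − 305.0 = 138.5·3.4806 − 305.0 = 177.066.
At 5142 K (t = 51.42):
  B = 138.5·ln(51.42 − 10) − 305.0 = 138.5·ln 41.42 − 305.0 = 138.5·3.7238 − 305.0 = 210.741.
Gain = 210.741 / 177.066 = 1.1902 → 1.190.

1.190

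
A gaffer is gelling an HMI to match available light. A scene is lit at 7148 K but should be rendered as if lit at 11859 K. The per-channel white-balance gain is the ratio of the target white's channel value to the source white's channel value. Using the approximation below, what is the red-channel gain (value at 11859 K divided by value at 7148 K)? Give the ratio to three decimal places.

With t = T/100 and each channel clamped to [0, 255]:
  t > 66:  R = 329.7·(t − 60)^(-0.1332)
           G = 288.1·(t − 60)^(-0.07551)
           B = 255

0.805

At 7148 K (t = 71.48):
  R = 329.7·(71.48 − 60)^(-0.1332) = 329.7·11.48^(-0.1332) = 329.7·0.72246 = 238.196.
At 11859 K (t = 118.59):
  R = 329.7·(118.59 − 60)^(-0.1332) = 329.7·58.59^(-0.1332) = 329.7·0.58147 = 191.710.
Gain = 191.710 / 238.196 = 0.8048 → 0.805.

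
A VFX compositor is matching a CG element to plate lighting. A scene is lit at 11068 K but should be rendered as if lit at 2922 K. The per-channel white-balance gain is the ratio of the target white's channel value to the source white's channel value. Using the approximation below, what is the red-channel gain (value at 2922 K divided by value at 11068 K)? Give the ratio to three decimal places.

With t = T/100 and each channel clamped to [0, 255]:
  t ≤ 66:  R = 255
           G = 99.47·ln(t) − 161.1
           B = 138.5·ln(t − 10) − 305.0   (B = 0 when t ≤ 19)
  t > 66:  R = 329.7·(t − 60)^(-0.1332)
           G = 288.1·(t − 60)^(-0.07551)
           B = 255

At 11068 K (t = 110.68):
  R = 329.7·(110.68 − 60)^(-0.1332) = 329.7·50.68^(-0.1332) = 329.7·0.59281 = 195.450.
At 2922 K (t = 29.22):
  R = 255 by definition for t ≤ 66.
Gain = 255.000 / 195.450 = 1.3047 → 1.305.

1.305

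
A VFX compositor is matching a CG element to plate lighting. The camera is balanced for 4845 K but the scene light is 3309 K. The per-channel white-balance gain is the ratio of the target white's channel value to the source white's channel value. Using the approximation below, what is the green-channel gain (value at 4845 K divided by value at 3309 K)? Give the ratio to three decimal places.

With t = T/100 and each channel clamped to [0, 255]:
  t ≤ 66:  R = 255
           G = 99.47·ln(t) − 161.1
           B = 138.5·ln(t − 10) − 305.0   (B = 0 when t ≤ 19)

1.203

At 3309 K (t = 33.09):
  G = 99.47·ln 33.09 − 161.1 = 99.47·3.4992 − 161.1 = 186.969.
At 4845 K (t = 48.45):
  G = 99.47·ln 48.45 − 161.1 = 99.47·3.8805 − 161.1 = 224.897.
Gain = 224.897 / 186.969 = 1.2029 → 1.203.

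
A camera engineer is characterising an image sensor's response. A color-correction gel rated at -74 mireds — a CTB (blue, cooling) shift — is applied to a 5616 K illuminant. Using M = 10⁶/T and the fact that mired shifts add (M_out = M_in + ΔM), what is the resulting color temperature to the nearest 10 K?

9610 K

M_in = 10⁶/5616 = 178.06 mireds.
M_out = 178.06 + (-74) = 104.06 mireds.
T_out = 10⁶/104.06 = 9609.6 K → 9610 K.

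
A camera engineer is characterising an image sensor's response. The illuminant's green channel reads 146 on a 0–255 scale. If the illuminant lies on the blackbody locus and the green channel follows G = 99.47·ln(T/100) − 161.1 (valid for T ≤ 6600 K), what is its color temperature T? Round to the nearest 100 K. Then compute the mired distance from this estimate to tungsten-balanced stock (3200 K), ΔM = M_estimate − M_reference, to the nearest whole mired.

ln t = (146 + 161.1) / 99.47 = 3.0874.
t = e^3.0874 = 21.919.
T = 100·t = 2192 K → 2200 K to the nearest 100 K.
M_estimate = 10⁶/2200 = 454.55; M_reference = 10⁶/3200 = 312.50.
ΔM = 454.55 − 312.50 = 142.05 → +142 mireds.

+142 mireds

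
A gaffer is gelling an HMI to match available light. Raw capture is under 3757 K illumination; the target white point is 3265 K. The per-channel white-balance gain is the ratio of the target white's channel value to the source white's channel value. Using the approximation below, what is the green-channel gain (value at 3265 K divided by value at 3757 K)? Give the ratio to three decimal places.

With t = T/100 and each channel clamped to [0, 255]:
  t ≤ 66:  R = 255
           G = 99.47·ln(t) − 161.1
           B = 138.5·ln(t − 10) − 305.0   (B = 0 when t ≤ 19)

At 3757 K (t = 37.57):
  G = 99.47·ln 37.57 − 161.1 = 99.47·3.6262 − 161.1 = 199.599.
At 3265 K (t = 32.65):
  G = 99.47·ln 32.65 − 161.1 = 99.47·3.4858 − 161.1 = 185.637.
Gain = 185.637 / 199.599 = 0.9301 → 0.930.

0.930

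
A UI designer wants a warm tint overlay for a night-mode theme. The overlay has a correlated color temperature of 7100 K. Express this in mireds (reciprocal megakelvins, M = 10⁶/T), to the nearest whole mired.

141 mireds

M = 10⁶ / 7100 = 140.845 → 141 mireds.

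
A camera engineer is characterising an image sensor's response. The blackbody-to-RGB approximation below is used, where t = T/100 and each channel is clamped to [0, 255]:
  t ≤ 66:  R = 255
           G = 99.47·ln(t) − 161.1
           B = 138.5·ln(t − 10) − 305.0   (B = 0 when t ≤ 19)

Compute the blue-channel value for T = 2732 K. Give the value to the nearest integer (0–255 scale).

t = 2732/100 = 27.32; the t ≤ 66 branch applies.
B = 138.5·ln(27.32 − 10) − 305.0 = 138.5·ln 17.32 − 305.0 = 138.5·2.8519 − 305.0 = 89.983.
Rounded: 90.

90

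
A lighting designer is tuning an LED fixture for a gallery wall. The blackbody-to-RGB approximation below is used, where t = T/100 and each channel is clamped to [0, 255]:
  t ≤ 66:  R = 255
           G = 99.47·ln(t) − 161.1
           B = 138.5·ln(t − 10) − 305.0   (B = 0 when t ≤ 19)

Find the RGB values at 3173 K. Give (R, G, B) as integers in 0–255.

t = 3173/100 = 31.73; the t ≤ 66 branch applies.
R = 255 by definition for t ≤ 66.
G = 99.47·ln 31.73 − 161.1 = 99.47·3.4573 − 161.1 = 182.794.
B = 138.5·ln(31.73 − 10) − 305.0 = 138.5·ln 21.73 − 305.0 = 138.5·3.0787 − 305.0 = 121.399.
Rounded: (255, 183, 121).

(255, 183, 121)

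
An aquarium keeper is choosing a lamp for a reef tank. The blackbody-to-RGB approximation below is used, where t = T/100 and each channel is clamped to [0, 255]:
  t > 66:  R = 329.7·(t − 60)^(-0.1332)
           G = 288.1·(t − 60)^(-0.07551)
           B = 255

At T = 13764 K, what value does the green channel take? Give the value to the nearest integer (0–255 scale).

207

t = 13764/100 = 137.64; the t > 66 branch applies.
G = 288.1·(137.64 − 60)^(-0.07551) = 288.1·77.64^(-0.07551) = 288.1·0.71991 = 207.407.
Rounded: 207.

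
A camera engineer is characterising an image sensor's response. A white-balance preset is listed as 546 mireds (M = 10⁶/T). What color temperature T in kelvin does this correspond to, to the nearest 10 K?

1830 K

T = 10⁶ / 546 = 1831.50 K → 1830 K.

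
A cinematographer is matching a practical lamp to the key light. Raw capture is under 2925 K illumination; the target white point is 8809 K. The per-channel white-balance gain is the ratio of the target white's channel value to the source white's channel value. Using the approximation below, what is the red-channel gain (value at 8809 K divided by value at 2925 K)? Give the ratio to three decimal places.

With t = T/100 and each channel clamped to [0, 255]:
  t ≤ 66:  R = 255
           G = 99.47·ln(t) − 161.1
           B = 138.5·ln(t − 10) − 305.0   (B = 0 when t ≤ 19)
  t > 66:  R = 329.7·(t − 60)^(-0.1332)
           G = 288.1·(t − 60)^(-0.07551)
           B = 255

At 2925 K (t = 29.25):
  R = 255 by definition for t ≤ 66.
At 8809 K (t = 88.09):
  R = 329.7·(88.09 − 60)^(-0.1332) = 329.7·28.09^(-0.1332) = 329.7·0.64129 = 211.433.
Gain = 211.433 / 255.000 = 0.8291 → 0.829.

0.829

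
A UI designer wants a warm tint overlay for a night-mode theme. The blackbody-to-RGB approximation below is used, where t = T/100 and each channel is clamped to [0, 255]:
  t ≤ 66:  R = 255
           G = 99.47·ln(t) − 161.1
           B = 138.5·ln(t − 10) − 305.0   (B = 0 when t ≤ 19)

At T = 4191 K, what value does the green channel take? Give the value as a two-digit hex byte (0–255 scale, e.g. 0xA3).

t = 4191/100 = 41.91; the t ≤ 66 branch applies.
G = 99.47·ln 41.91 − 161.1 = 99.47·3.7355 − 161.1 = 210.473.
Rounded: 210; in hex, 0xD2.

0xD2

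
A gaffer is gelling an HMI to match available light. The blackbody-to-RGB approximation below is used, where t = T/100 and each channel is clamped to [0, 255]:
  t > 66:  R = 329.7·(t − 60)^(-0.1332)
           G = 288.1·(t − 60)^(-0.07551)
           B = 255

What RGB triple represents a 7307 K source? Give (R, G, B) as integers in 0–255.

t = 7307/100 = 73.07; the t > 66 branch applies.
R = 329.7·(73.07 − 60)^(-0.1332) = 329.7·13.07^(-0.1332) = 329.7·0.71009 = 234.116.
G = 288.1·(73.07 − 60)^(-0.07551) = 288.1·13.07^(-0.07551) = 288.1·0.82359 = 237.276.
B = 255 by definition for t > 66.
Rounded: (234, 237, 255).

(234, 237, 255)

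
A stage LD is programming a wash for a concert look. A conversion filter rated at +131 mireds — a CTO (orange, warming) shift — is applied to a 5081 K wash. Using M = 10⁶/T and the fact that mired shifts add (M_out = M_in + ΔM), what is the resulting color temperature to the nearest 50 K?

M_in = 10⁶/5081 = 196.81 mireds.
M_out = 196.81 + (+131) = 327.81 mireds.
T_out = 10⁶/327.81 = 3050.5 K → 3050 K.

3050 K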